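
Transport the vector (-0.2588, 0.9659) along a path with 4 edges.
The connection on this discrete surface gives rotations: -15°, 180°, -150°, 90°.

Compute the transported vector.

Total rotation: (-15°) + 180° + (-150°) + 90° = 105°. Final vector: (-0.8660, -0.5000)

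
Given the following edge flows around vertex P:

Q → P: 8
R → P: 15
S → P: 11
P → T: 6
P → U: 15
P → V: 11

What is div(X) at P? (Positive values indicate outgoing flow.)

Divergence = sum of outgoing flows = (-8) + (-15) + (-11) + 6 + 15 + 11 = -2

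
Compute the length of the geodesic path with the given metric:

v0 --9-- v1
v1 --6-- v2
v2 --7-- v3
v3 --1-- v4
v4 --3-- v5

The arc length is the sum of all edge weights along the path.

Arc length = 9 + 6 + 7 + 1 + 3 = 26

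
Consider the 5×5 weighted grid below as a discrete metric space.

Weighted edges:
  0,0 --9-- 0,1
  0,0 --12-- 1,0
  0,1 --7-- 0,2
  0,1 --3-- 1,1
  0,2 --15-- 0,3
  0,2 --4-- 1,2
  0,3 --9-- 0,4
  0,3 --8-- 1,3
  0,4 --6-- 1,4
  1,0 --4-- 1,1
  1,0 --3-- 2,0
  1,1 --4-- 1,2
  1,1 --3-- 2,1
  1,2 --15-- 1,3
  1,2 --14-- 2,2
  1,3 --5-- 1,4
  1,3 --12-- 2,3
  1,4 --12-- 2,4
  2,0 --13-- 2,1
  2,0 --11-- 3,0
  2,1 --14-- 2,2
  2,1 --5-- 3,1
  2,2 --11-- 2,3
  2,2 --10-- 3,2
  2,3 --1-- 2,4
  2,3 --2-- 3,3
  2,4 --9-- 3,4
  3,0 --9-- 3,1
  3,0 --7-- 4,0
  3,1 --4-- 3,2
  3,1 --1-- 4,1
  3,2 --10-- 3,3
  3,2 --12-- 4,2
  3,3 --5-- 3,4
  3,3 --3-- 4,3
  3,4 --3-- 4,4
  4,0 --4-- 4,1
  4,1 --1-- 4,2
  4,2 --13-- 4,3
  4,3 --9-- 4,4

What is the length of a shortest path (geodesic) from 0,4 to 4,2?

Shortest path: 0,4 → 1,4 → 2,4 → 2,3 → 3,3 → 4,3 → 4,2, total weight = 37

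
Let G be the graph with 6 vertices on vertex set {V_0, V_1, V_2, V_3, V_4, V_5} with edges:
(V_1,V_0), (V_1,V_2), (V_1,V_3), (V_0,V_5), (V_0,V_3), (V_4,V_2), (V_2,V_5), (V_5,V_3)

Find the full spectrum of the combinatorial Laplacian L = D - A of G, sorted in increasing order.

Degrees: deg(V_0) = 3, deg(V_1) = 3, deg(V_2) = 3, deg(V_3) = 3, deg(V_4) = 1, deg(V_5) = 3.
L = D − A with rows/columns ordered (V_0, V_1, V_2, V_3, V_4, V_5):
  [ 3, -1,  0, -1,  0, -1]
  [-1,  3, -1, -1,  0,  0]
  [ 0, -1,  3,  0, -1, -1]
  [-1, -1,  0,  3,  0, -1]
  [ 0,  0, -1,  0,  1,  0]
  [-1,  0, -1, -1,  0,  3]
Characteristic polynomial: det(λI − L) = λ(λ² − 6λ + 4)(λ − 3)²(λ − 4).
Roots: λ = 0; (λ² − 6λ + 4) = 0 ⇒ λ = 3 ± √5 ≈ 0.7639, 5.2361; (λ − 3) = 0 ⇒ λ = 3 (multiplicity 2); (λ − 4) = 0 ⇒ λ = 4.
(Check: the roots sum (with multiplicity) to 16, matching trace L = Σdeg = 2·8 = 16.)
Laplacian eigenvalues (increasing order): [0.0, 0.7639, 3.0, 3.0, 4.0, 5.2361]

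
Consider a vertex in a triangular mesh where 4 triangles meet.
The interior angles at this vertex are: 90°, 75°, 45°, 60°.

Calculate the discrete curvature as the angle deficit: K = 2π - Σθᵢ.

Sum of angles = 270°. K = 360° - 270° = 90° = π/2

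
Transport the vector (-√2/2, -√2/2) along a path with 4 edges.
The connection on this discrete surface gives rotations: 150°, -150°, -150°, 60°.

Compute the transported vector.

Total rotation: 150° + (-150°) + (-150°) + 60° = -90°. Final vector: (-0.7071, 0.7071)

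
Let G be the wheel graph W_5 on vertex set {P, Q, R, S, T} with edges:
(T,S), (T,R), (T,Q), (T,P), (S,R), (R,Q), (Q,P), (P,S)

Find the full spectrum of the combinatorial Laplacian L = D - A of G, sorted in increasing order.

The wheel W_5 is the join K_1 ∨ C_4 (a hub joined to every vertex of a cycle of length 4). For a join G ∨ H (G on p vertices, H on q vertices) the Laplacian spectrum is 0, p+q, the eigenvalues of L(G) other than one 0 each shifted by +q, and the eigenvalues of L(H) other than one 0 each shifted by +p. With G = K_1 (p = 1, nothing left after dropping its 0) and H = C_4 (q = 4, eigenvalues 2 − 2cos(2πk/4), k = 0, …, 3; drop k = 0), the spectrum of W_5 is 0, 5, and 1 + (2 − 2cos(2πk/4)) = 3 − 2cos(2πk/4) for k = 1, …, 3:
k=1: 3 − 2cos(π/2) = 3.0; k=2: 3 − 2cos(π) = 5.0; k=3: 3 − 2cos(3π/2) = 3.0.
Laplacian eigenvalues (increasing order): [0.0, 3.0, 3.0, 5.0, 5.0]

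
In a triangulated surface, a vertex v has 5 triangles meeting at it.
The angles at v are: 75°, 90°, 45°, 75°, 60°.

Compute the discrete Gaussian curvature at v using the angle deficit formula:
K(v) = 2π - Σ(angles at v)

Sum of angles = 345°. K = 360° - 345° = 15°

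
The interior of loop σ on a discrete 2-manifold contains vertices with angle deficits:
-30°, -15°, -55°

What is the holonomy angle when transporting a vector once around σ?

Holonomy = total enclosed curvature = (-30°) + (-15°) + (-55°) = -100°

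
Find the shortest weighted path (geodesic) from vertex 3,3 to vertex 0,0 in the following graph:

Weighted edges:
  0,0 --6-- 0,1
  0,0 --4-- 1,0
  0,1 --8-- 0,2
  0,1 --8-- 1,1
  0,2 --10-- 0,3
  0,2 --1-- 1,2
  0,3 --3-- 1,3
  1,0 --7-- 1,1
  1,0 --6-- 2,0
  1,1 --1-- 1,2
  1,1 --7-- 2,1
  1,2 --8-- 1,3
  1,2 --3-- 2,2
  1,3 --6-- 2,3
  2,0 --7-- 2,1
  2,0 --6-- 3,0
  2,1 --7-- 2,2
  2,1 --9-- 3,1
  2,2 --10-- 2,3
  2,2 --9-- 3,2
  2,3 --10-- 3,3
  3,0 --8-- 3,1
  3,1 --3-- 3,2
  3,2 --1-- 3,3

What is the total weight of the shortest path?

Shortest path: 3,3 → 3,2 → 2,2 → 1,2 → 1,1 → 1,0 → 0,0, total weight = 25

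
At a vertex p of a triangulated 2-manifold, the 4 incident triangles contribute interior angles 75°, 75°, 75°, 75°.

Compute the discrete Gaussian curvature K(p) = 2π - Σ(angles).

Sum of angles = 300°. K = 360° - 300° = 60°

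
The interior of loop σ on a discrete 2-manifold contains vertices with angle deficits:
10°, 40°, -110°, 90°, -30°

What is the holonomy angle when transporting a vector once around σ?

Holonomy = total enclosed curvature = 10° + 40° + (-110°) + 90° + (-30°) = 0°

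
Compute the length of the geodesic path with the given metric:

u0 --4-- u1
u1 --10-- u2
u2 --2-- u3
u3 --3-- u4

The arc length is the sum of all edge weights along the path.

Arc length = 4 + 10 + 2 + 3 = 19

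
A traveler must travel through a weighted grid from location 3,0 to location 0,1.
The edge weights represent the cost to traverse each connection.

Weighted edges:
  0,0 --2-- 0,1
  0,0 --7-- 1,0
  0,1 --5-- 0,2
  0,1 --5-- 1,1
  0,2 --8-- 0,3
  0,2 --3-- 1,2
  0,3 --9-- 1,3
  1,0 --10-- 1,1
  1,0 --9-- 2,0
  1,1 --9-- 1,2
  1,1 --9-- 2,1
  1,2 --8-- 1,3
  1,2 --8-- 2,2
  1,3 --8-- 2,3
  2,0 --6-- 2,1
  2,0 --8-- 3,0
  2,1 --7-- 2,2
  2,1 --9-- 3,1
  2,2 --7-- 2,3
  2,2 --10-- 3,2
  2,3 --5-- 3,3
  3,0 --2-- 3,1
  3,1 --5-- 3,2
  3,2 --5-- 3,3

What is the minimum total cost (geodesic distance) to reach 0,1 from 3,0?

Shortest path: 3,0 → 3,1 → 2,1 → 1,1 → 0,1, total weight = 25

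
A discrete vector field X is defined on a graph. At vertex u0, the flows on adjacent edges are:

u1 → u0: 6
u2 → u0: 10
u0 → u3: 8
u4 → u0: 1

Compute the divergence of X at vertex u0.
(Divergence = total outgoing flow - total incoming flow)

Divergence = sum of outgoing flows = (-6) + (-10) + 8 + (-1) = -9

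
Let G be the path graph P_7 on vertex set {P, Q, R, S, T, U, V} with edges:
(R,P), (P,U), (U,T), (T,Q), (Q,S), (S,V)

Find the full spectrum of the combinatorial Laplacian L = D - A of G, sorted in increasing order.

The path graph P_n has Laplacian eigenvalues λ_k = 2 − 2cos(kπ/n), k = 0, 1, …, n−1. Here n = 7:
k=0: 2 − 2cos(0) = 0.0; k=1: 2 − 2cos(π/7) = 0.1981; k=2: 2 − 2cos(2π/7) = 0.753; k=3: 2 − 2cos(3π/7) = 1.555; k=4: 2 − 2cos(4π/7) = 2.445; k=5: 2 − 2cos(5π/7) = 3.247; k=6: 2 − 2cos(6π/7) = 3.8019.
Laplacian eigenvalues (increasing order): [0.0, 0.1981, 0.753, 1.555, 2.445, 3.247, 3.8019]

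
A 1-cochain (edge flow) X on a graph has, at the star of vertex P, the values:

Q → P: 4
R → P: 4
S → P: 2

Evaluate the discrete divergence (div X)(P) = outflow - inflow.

Divergence = sum of outgoing flows = (-4) + (-4) + (-2) = -10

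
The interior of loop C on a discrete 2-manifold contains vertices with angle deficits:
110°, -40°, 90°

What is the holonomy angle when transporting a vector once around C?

Holonomy = total enclosed curvature = 110° + (-40°) + 90° = 160°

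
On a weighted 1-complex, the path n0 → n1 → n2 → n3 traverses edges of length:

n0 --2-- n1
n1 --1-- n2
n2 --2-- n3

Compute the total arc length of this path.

Arc length = 2 + 1 + 2 = 5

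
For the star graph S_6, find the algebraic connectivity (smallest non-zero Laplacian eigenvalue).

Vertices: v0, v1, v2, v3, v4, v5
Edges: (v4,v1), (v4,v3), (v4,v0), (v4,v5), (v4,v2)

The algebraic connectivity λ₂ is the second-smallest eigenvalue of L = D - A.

The star S_6 is the complete bipartite graph K_{1,5} (one hub of degree 5, 5 leaves of degree 1). The Laplacian spectrum of K_{p,q} is 0, p (multiplicity q−1), q (multiplicity p−1), p+q. With p = 1, q = 5: 0 once, 1 with multiplicity 4, and 6 once. (Check: trace L = sum of degrees = 10 = 4·1 + 6.)
Laplacian eigenvalues: [0.0, 1.0, 1.0, 1.0, 1.0, 6.0]. Algebraic connectivity (smallest non-zero eigenvalue) = 1.0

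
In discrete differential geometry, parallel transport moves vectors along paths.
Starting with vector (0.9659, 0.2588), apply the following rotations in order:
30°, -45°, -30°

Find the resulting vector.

Total rotation: 30° + (-45°) + (-30°) = -45°. Final vector: (0.8660, -0.5000)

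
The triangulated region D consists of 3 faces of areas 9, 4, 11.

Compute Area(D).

9 + 4 + 11 = 24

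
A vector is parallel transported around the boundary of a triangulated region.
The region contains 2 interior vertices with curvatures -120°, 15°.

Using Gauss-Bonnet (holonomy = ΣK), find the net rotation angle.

Holonomy = total enclosed curvature = (-120°) + 15° = -105°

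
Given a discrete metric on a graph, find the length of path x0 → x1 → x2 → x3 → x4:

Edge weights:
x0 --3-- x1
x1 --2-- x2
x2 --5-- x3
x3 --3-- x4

Arc length = 3 + 2 + 5 + 3 = 13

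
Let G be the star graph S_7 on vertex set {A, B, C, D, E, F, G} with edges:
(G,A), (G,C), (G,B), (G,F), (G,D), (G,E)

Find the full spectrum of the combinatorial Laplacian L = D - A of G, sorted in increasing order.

The star S_7 is the complete bipartite graph K_{1,6} (one hub of degree 6, 6 leaves of degree 1). The Laplacian spectrum of K_{p,q} is 0, p (multiplicity q−1), q (multiplicity p−1), p+q. With p = 1, q = 6: 0 once, 1 with multiplicity 5, and 7 once. (Check: trace L = sum of degrees = 12 = 5·1 + 7.)
Laplacian eigenvalues (increasing order): [0.0, 1.0, 1.0, 1.0, 1.0, 1.0, 7.0]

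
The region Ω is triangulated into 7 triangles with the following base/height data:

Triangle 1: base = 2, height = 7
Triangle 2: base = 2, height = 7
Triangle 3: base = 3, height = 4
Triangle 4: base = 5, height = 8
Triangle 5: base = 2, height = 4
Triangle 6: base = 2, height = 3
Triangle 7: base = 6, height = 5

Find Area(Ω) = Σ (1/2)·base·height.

(1/2)×2×7 + (1/2)×2×7 + (1/2)×3×4 + (1/2)×5×8 + (1/2)×2×4 + (1/2)×2×3 + (1/2)×6×5 = 62.0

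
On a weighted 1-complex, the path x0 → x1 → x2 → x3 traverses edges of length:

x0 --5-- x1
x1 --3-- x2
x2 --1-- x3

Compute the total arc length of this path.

Arc length = 5 + 3 + 1 = 9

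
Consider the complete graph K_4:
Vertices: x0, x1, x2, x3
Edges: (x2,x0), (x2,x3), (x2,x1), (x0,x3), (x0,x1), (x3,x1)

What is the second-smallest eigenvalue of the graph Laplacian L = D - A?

For the complete graph K_n, L = nI − J (J = all-ones matrix). J has eigenvalues n (once, eigenvector 𝟙) and 0 (multiplicity n−1), so L has eigenvalues 0 (once) and n (multiplicity n−1). Here n = 4: eigenvalue 0 once and 4 with multiplicity 3.
Laplacian eigenvalues: [0.0, 4.0, 4.0, 4.0]. Algebraic connectivity (smallest non-zero eigenvalue) = 4.0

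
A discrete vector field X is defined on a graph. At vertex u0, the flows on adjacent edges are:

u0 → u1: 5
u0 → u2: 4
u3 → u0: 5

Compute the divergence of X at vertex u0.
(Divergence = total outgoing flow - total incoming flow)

Divergence = sum of outgoing flows = 5 + 4 + (-5) = 4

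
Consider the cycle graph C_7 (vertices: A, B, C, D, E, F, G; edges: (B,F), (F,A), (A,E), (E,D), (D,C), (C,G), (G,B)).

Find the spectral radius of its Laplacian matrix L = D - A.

The cycle graph C_n has Laplacian eigenvalues λ_k = 2 − 2cos(2πk/n), k = 0, 1, …, n−1. Here n = 7:
k=0: 2 − 2cos(0) = 0.0; k=1: 2 − 2cos(2π/7) = 0.753; k=2: 2 − 2cos(4π/7) = 2.445; k=3: 2 − 2cos(6π/7) = 3.8019; k=4: 2 − 2cos(8π/7) = 3.8019; k=5: 2 − 2cos(10π/7) = 2.445; k=6: 2 − 2cos(12π/7) = 0.753.
Laplacian eigenvalues: [0.0, 0.753, 0.753, 2.445, 2.445, 3.8019, 3.8019]. Largest eigenvalue (spectral radius) = 3.8019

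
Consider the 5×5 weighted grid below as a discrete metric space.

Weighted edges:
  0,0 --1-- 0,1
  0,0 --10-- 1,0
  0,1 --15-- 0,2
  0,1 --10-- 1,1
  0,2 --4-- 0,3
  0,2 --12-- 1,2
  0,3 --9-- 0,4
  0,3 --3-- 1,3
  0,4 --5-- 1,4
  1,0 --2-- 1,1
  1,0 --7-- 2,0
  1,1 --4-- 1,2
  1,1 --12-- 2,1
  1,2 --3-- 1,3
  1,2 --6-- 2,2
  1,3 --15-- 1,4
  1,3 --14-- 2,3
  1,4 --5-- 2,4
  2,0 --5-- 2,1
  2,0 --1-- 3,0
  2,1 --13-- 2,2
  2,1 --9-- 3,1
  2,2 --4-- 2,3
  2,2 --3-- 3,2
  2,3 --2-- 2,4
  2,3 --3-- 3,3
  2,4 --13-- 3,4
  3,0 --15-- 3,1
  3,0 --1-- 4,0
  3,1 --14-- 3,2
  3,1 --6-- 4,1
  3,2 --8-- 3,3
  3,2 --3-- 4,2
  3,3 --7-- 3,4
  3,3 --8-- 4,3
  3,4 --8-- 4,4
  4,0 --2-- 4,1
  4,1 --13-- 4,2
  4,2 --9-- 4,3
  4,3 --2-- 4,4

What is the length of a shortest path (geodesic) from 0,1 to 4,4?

Shortest path: 0,1 → 1,1 → 1,2 → 2,2 → 3,2 → 4,2 → 4,3 → 4,4, total weight = 37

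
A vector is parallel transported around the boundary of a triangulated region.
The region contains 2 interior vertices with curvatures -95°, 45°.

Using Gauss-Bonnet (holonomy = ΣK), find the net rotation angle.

Holonomy = total enclosed curvature = (-95°) + 45° = -50°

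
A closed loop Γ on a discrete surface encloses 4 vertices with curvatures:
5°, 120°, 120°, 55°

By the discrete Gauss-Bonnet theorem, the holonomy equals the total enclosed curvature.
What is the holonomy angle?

Holonomy = total enclosed curvature = 5° + 120° + 120° + 55° = 300°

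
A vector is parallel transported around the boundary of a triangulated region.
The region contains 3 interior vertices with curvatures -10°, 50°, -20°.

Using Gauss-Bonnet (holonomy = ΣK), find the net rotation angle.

Holonomy = total enclosed curvature = (-10°) + 50° + (-20°) = 20°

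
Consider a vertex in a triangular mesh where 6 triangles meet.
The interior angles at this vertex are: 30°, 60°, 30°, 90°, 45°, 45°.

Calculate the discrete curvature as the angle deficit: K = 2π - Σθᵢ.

Sum of angles = 300°. K = 360° - 300° = 60°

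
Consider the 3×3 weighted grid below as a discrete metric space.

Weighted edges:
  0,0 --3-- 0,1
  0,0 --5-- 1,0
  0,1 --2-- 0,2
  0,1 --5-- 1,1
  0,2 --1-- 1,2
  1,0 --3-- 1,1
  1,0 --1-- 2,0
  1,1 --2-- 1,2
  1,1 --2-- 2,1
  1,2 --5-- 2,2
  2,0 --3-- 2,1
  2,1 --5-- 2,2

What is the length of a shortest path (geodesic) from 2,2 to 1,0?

Shortest path: 2,2 → 2,1 → 2,0 → 1,0, total weight = 9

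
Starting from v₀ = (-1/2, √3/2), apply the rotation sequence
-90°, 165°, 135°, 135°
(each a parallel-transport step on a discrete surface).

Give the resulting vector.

Total rotation: (-90°) + 165° + 135° + 135° = 345° ≡ -15° (mod 360°). Final vector: (-0.2588, 0.9659)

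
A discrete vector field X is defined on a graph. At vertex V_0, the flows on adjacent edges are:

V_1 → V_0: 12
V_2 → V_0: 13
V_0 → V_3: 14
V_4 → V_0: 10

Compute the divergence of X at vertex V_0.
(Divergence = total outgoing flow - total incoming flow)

Divergence = sum of outgoing flows = (-12) + (-13) + 14 + (-10) = -21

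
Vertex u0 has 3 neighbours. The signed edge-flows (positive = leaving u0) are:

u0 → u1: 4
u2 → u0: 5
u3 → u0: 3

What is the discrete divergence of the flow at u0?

Divergence = sum of outgoing flows = 4 + (-5) + (-3) = -4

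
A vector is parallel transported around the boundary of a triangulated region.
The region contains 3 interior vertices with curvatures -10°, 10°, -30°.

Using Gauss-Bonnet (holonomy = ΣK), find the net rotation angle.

Holonomy = total enclosed curvature = (-10°) + 10° + (-30°) = -30°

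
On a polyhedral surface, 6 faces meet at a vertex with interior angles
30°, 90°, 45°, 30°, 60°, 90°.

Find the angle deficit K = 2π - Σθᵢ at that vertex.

Sum of angles = 345°. K = 360° - 345° = 15°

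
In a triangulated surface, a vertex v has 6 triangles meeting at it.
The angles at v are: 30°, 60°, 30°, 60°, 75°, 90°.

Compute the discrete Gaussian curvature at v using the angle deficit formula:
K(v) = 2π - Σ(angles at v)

Sum of angles = 345°. K = 360° - 345° = 15°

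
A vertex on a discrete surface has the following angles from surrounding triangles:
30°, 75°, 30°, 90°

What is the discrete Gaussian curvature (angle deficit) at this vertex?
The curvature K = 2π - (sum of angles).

Sum of angles = 225°. K = 360° - 225° = 135° = 3π/4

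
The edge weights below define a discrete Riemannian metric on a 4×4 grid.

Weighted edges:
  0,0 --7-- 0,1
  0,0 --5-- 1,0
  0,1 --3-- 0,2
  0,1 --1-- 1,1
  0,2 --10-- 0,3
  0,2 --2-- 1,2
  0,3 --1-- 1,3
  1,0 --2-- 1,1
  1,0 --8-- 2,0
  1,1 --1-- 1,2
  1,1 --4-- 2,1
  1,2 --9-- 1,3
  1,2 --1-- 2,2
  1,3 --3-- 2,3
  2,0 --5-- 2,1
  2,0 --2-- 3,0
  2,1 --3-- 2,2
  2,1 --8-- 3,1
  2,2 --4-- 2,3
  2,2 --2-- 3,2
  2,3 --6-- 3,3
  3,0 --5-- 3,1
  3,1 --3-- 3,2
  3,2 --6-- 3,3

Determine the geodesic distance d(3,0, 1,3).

Shortest path: 3,0 → 2,0 → 2,1 → 2,2 → 2,3 → 1,3, total weight = 17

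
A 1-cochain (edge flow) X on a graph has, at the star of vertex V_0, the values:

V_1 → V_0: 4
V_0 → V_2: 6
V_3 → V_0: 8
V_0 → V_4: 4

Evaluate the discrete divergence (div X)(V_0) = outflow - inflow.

Divergence = sum of outgoing flows = (-4) + 6 + (-8) + 4 = -2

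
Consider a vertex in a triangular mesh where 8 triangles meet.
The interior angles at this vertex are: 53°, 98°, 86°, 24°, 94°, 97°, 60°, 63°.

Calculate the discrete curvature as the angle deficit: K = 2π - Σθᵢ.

Sum of angles = 575°. K = 360° - 575° = -215° = -43π/36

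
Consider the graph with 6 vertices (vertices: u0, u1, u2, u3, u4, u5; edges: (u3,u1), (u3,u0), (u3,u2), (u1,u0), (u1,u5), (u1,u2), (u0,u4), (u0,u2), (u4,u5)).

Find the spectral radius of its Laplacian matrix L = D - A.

Degrees: deg(u0) = 4, deg(u1) = 4, deg(u2) = 3, deg(u3) = 3, deg(u4) = 2, deg(u5) = 2.
L = D − A with rows/columns ordered (u0, u1, u2, u3, u4, u5):
  [ 4, -1, -1, -1, -1,  0]
  [-1,  4, -1, -1,  0, -1]
  [-1, -1,  3, -1,  0,  0]
  [-1, -1, -1,  3,  0,  0]
  [-1,  0,  0,  0,  2, -1]
  [ 0, -1,  0,  0, -1,  2]
Characteristic polynomial: det(λI − L) = λ(λ² − 6λ + 6)(λ² − 8λ + 14)(λ − 4).
Roots: λ = 0; (λ² − 6λ + 6) = 0 ⇒ λ = 3 ± √3 ≈ 1.2679, 4.7321; (λ² − 8λ + 14) = 0 ⇒ λ = 4 ± √2 ≈ 2.5858, 5.4142; (λ − 4) = 0 ⇒ λ = 4.
(Check: the roots sum (with multiplicity) to 18, matching trace L = Σdeg = 2·9 = 18.)
Laplacian eigenvalues: [0.0, 1.2679, 2.5858, 4.0, 4.7321, 5.4142]. Largest eigenvalue (spectral radius) = 5.4142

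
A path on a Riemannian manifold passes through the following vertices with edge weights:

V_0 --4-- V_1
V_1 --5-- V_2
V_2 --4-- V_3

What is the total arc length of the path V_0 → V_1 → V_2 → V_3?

Arc length = 4 + 5 + 4 = 13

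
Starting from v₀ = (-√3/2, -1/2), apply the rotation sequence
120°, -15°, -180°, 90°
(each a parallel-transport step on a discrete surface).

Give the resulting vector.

Total rotation: 120° + (-15°) + (-180°) + 90° = 15°. Final vector: (-0.7071, -0.7071)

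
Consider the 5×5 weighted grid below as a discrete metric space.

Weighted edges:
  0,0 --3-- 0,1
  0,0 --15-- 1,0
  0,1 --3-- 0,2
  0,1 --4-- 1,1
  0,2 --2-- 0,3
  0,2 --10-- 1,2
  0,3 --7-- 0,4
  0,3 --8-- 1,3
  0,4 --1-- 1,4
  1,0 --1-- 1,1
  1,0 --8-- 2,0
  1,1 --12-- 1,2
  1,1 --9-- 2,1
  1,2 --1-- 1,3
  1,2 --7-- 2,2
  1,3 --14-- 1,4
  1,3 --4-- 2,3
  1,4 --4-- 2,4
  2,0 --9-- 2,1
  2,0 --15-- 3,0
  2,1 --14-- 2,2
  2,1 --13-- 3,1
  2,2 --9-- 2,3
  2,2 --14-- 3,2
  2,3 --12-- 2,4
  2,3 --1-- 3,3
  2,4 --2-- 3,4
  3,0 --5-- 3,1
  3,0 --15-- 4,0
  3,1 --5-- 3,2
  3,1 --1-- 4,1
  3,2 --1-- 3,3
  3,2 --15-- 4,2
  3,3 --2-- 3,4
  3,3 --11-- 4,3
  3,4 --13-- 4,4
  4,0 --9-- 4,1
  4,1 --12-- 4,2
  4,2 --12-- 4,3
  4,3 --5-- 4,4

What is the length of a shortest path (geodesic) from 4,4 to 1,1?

Shortest path: 4,4 → 3,4 → 3,3 → 2,3 → 1,3 → 1,2 → 1,1, total weight = 33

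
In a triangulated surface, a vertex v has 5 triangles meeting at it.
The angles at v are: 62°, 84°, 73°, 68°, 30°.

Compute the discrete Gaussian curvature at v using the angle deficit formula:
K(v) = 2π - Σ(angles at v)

Sum of angles = 317°. K = 360° - 317° = 43° = 43π/180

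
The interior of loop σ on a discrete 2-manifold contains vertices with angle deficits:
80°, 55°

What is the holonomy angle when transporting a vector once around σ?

Holonomy = total enclosed curvature = 80° + 55° = 135°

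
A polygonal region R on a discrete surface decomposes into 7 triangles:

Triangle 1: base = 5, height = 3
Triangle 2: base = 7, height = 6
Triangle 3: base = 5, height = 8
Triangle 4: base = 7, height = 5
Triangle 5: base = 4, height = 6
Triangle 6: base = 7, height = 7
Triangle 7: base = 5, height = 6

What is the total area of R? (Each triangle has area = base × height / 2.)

(1/2)×5×3 + (1/2)×7×6 + (1/2)×5×8 + (1/2)×7×5 + (1/2)×4×6 + (1/2)×7×7 + (1/2)×5×6 = 117.5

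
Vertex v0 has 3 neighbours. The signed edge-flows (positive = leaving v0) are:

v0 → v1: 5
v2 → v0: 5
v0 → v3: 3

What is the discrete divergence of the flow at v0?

Divergence = sum of outgoing flows = 5 + (-5) + 3 = 3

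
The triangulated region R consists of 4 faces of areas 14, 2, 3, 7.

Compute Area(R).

14 + 2 + 3 + 7 = 26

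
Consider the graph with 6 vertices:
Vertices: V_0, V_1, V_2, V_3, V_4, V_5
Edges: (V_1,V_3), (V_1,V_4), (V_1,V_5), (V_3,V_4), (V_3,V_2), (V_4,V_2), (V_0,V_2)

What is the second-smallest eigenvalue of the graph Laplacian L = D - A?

Degrees: deg(V_0) = 1, deg(V_1) = 3, deg(V_2) = 3, deg(V_3) = 3, deg(V_4) = 3, deg(V_5) = 1.
L = D − A with rows/columns ordered (V_0, V_1, V_2, V_3, V_4, V_5):
  [ 1,  0, -1,  0,  0,  0]
  [ 0,  3,  0, -1, -1, -1]
  [-1,  0,  3, -1, -1,  0]
  [ 0, -1, -1,  3, -1,  0]
  [ 0, -1, -1, -1,  3,  0]
  [ 0, -1,  0,  0,  0,  1]
Characteristic polynomial: det(λI − L) = λ(λ² − 4λ + 2)(λ² − 6λ + 6)(λ − 4).
Roots: λ = 0; (λ² − 4λ + 2) = 0 ⇒ λ = 2 ± √2 ≈ 0.5858, 3.4142; (λ² − 6λ + 6) = 0 ⇒ λ = 3 ± √3 ≈ 1.2679, 4.7321; (λ − 4) = 0 ⇒ λ = 4.
(Check: the roots sum (with multiplicity) to 14, matching trace L = Σdeg = 2·7 = 14.)
Laplacian eigenvalues: [0.0, 0.5858, 1.2679, 3.4142, 4.0, 4.7321]. Algebraic connectivity (smallest non-zero eigenvalue) = 0.5858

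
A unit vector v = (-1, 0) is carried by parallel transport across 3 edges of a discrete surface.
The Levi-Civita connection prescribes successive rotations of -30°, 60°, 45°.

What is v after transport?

Total rotation: (-30°) + 60° + 45° = 75°. Final vector: (-0.2588, -0.9659)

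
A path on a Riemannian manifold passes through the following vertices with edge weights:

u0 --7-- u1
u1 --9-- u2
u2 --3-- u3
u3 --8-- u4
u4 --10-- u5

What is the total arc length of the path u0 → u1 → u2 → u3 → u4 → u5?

Arc length = 7 + 9 + 3 + 8 + 10 = 37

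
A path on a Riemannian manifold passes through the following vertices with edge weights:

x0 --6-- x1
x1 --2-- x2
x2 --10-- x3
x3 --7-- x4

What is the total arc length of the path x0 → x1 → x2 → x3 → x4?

Arc length = 6 + 2 + 10 + 7 = 25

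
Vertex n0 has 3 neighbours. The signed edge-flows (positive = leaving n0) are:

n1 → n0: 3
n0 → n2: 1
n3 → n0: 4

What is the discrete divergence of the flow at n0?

Divergence = sum of outgoing flows = (-3) + 1 + (-4) = -6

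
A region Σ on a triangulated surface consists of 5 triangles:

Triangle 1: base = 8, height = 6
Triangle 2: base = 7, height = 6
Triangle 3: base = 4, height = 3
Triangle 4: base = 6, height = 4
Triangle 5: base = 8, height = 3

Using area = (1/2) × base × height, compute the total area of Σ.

(1/2)×8×6 + (1/2)×7×6 + (1/2)×4×3 + (1/2)×6×4 + (1/2)×8×3 = 75.0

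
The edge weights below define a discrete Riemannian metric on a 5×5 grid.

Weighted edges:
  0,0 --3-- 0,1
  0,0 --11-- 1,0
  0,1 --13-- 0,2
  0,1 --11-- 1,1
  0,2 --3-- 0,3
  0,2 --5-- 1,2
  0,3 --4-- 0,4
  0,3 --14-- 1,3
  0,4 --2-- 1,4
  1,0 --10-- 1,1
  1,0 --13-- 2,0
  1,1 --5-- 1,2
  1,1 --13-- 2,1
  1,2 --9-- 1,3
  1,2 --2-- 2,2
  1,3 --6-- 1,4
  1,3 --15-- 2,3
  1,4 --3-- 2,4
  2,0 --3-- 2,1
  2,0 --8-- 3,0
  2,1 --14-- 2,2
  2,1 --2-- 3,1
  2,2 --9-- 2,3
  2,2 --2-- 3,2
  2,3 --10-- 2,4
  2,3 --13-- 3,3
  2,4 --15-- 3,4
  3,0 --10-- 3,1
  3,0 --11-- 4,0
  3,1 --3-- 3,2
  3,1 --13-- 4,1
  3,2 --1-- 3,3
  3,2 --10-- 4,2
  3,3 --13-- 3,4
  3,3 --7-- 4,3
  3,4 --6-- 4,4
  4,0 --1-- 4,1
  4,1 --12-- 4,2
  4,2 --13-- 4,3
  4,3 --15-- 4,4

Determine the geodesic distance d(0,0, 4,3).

Shortest path: 0,0 → 0,1 → 1,1 → 1,2 → 2,2 → 3,2 → 3,3 → 4,3, total weight = 31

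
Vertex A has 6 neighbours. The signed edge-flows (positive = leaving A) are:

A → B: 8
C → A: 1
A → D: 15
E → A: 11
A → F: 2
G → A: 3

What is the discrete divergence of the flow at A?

Divergence = sum of outgoing flows = 8 + (-1) + 15 + (-11) + 2 + (-3) = 10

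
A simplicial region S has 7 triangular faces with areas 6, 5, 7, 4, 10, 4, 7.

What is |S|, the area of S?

6 + 5 + 7 + 4 + 10 + 4 + 7 = 43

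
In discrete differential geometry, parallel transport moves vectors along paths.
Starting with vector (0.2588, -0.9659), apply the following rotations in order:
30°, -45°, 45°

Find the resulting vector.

Total rotation: 30° + (-45°) + 45° = 30°. Final vector: (0.7071, -0.7071)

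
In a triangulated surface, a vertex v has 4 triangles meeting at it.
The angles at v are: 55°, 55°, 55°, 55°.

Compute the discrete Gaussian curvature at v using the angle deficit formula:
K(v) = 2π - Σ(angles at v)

Sum of angles = 220°. K = 360° - 220° = 140°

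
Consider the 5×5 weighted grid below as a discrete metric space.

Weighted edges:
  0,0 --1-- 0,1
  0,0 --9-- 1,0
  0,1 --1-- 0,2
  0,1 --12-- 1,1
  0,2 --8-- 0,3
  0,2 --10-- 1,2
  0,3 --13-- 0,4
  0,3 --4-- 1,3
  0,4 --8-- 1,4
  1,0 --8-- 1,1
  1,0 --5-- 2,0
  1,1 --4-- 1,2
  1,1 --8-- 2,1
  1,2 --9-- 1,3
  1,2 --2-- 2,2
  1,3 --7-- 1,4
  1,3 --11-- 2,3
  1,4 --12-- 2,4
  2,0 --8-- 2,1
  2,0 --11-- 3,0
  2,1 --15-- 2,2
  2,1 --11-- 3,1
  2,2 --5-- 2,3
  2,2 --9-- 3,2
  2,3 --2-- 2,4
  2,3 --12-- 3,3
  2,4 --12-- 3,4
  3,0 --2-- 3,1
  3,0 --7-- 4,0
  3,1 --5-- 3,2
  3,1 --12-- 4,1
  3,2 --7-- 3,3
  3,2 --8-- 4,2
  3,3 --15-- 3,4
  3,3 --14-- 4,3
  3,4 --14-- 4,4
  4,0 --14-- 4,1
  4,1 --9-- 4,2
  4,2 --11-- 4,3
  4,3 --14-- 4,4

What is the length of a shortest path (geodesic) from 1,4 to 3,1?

Shortest path: 1,4 → 1,3 → 1,2 → 2,2 → 3,2 → 3,1, total weight = 32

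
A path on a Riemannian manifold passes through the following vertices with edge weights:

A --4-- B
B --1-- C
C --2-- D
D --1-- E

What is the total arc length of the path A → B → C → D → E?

Arc length = 4 + 1 + 2 + 1 = 8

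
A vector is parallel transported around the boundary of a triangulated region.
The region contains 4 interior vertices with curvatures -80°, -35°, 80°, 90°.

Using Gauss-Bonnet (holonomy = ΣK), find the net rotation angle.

Holonomy = total enclosed curvature = (-80°) + (-35°) + 80° + 90° = 55°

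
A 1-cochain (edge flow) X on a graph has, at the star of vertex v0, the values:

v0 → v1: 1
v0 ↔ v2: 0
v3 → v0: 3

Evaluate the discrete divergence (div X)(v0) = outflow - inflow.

Divergence = sum of outgoing flows = 1 + 0 + (-3) = -2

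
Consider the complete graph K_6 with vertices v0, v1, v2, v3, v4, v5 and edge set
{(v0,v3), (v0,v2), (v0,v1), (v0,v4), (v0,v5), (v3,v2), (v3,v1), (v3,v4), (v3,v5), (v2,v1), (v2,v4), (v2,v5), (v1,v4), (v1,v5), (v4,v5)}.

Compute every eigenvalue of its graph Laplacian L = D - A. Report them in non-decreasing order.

For the complete graph K_n, L = nI − J (J = all-ones matrix). J has eigenvalues n (once, eigenvector 𝟙) and 0 (multiplicity n−1), so L has eigenvalues 0 (once) and n (multiplicity n−1). Here n = 6: eigenvalue 0 once and 6 with multiplicity 5.
Laplacian eigenvalues (increasing order): [0.0, 6.0, 6.0, 6.0, 6.0, 6.0]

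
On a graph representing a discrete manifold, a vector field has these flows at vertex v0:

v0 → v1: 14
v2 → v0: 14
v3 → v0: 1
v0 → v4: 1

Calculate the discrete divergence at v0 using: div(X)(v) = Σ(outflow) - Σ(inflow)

Divergence = sum of outgoing flows = 14 + (-14) + (-1) + 1 = 0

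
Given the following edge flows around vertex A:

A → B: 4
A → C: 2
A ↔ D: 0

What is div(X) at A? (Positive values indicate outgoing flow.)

Divergence = sum of outgoing flows = 4 + 2 + 0 = 6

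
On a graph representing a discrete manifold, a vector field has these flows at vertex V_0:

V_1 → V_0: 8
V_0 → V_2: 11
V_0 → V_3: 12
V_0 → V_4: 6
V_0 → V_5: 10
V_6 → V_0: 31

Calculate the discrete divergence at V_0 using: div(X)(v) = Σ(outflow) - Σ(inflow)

Divergence = sum of outgoing flows = (-8) + 11 + 12 + 6 + 10 + (-31) = 0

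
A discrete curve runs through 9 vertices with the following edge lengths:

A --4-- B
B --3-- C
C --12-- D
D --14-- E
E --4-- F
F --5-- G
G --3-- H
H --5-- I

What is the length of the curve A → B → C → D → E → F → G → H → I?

Arc length = 4 + 3 + 12 + 14 + 4 + 5 + 3 + 5 = 50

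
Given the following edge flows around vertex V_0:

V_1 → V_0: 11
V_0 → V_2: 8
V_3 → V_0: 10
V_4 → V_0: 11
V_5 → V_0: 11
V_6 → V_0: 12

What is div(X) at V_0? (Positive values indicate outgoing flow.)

Divergence = sum of outgoing flows = (-11) + 8 + (-10) + (-11) + (-11) + (-12) = -47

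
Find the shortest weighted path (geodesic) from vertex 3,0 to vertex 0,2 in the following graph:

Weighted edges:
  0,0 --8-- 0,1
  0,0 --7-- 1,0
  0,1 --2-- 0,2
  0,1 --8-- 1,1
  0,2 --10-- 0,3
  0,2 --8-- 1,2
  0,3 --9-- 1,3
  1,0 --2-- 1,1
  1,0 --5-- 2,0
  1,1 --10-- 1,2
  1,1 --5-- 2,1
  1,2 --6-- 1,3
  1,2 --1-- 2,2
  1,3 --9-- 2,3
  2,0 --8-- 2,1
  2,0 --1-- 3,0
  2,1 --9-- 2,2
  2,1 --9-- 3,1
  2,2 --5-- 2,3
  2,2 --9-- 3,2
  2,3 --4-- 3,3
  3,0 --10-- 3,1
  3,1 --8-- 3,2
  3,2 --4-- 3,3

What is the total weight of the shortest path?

Shortest path: 3,0 → 2,0 → 1,0 → 1,1 → 0,1 → 0,2, total weight = 18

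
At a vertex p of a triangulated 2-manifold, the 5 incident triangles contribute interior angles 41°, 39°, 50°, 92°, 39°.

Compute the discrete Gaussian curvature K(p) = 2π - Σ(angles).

Sum of angles = 261°. K = 360° - 261° = 99° = 11π/20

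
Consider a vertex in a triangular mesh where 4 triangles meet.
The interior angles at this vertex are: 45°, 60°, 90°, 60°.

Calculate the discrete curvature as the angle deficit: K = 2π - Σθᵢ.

Sum of angles = 255°. K = 360° - 255° = 105° = 7π/12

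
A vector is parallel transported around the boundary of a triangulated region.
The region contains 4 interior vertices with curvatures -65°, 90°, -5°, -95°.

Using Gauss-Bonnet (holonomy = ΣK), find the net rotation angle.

Holonomy = total enclosed curvature = (-65°) + 90° + (-5°) + (-95°) = -75°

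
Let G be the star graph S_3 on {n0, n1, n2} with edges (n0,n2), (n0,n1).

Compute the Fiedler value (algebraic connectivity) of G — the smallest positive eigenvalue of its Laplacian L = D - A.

The star S_3 is the complete bipartite graph K_{1,2} (one hub of degree 2, 2 leaves of degree 1). The Laplacian spectrum of K_{p,q} is 0, p (multiplicity q−1), q (multiplicity p−1), p+q. With p = 1, q = 2: 0 once, 1 with multiplicity 1, and 3 once. (Check: trace L = sum of degrees = 4 = 1·1 + 3.)
Laplacian eigenvalues: [0.0, 1.0, 3.0]. Algebraic connectivity (smallest non-zero eigenvalue) = 1.0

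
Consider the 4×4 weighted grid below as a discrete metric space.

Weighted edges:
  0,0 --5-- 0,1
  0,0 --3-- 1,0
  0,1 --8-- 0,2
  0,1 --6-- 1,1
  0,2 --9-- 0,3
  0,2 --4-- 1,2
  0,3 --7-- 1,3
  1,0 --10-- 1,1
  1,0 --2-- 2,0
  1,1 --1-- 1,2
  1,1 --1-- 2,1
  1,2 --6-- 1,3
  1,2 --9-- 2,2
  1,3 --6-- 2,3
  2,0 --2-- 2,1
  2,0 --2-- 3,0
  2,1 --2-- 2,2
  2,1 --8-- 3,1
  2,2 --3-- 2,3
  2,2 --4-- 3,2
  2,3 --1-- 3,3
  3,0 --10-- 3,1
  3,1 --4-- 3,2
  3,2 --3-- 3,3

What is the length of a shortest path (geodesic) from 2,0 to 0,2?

Shortest path: 2,0 → 2,1 → 1,1 → 1,2 → 0,2, total weight = 8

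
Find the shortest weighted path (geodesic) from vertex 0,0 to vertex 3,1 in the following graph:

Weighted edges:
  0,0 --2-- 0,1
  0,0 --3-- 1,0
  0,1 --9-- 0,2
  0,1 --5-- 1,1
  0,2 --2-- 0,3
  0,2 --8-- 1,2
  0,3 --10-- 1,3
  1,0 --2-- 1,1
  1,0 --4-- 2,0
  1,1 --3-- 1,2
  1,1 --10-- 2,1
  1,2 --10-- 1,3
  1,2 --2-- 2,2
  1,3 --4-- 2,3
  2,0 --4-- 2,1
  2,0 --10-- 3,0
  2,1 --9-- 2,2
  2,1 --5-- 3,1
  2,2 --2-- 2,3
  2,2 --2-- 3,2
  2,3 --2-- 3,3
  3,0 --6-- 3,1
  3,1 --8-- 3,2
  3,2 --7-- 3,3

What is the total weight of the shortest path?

Shortest path: 0,0 → 1,0 → 2,0 → 2,1 → 3,1, total weight = 16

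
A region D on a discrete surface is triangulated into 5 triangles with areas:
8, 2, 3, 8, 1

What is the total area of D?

8 + 2 + 3 + 8 + 1 = 22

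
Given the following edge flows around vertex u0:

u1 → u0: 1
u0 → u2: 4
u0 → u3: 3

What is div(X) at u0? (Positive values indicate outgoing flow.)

Divergence = sum of outgoing flows = (-1) + 4 + 3 = 6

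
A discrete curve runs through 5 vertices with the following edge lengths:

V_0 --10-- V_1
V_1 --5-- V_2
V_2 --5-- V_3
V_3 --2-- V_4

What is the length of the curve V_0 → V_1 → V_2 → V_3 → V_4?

Arc length = 10 + 5 + 5 + 2 = 22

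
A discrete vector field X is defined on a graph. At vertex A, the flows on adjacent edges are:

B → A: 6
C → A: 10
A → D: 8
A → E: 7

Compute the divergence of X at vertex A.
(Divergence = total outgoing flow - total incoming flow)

Divergence = sum of outgoing flows = (-6) + (-10) + 8 + 7 = -1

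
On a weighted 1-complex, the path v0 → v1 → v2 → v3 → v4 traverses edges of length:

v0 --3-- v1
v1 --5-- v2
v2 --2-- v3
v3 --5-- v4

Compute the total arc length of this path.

Arc length = 3 + 5 + 2 + 5 = 15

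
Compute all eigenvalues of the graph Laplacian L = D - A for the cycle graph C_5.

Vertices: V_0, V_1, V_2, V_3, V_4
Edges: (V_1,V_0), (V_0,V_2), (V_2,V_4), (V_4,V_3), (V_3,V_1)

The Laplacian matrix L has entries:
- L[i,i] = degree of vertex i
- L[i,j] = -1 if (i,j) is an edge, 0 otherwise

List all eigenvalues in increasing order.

The cycle graph C_n has Laplacian eigenvalues λ_k = 2 − 2cos(2πk/n), k = 0, 1, …, n−1. Here n = 5:
k=0: 2 − 2cos(0) = 0.0; k=1: 2 − 2cos(2π/5) = 1.382; k=2: 2 − 2cos(4π/5) = 3.618; k=3: 2 − 2cos(6π/5) = 3.618; k=4: 2 − 2cos(8π/5) = 1.382.
Laplacian eigenvalues (increasing order): [0.0, 1.382, 1.382, 3.618, 3.618]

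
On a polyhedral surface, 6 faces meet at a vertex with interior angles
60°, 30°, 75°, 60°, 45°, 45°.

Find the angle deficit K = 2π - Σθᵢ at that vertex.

Sum of angles = 315°. K = 360° - 315° = 45° = π/4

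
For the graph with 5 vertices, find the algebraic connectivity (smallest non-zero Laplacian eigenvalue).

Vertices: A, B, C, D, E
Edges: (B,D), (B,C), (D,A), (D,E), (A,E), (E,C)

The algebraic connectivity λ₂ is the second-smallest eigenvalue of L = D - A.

Degrees: deg(A) = 2, deg(B) = 2, deg(C) = 2, deg(D) = 3, deg(E) = 3.
L = D − A with rows/columns ordered (A, B, C, D, E):
  [ 2,  0,  0, -1, -1]
  [ 0,  2, -1, -1,  0]
  [ 0, -1,  2,  0, -1]
  [-1, -1,  0,  3, -1]
  [-1,  0, -1, -1,  3]
Characteristic polynomial: det(λI − L) = λ(λ² − 5λ + 5)(λ² − 7λ + 11).
Roots: λ = 0; (λ² − 5λ + 5) = 0 ⇒ λ = (5 ± √5)/2 ≈ 1.382, 3.618; (λ² − 7λ + 11) = 0 ⇒ λ = (7 ± √5)/2 ≈ 2.382, 4.618.
(Check: the roots sum (with multiplicity) to 12, matching trace L = Σdeg = 2·6 = 12.)
Laplacian eigenvalues: [0.0, 1.382, 2.382, 3.618, 4.618]. Algebraic connectivity (smallest non-zero eigenvalue) = 1.382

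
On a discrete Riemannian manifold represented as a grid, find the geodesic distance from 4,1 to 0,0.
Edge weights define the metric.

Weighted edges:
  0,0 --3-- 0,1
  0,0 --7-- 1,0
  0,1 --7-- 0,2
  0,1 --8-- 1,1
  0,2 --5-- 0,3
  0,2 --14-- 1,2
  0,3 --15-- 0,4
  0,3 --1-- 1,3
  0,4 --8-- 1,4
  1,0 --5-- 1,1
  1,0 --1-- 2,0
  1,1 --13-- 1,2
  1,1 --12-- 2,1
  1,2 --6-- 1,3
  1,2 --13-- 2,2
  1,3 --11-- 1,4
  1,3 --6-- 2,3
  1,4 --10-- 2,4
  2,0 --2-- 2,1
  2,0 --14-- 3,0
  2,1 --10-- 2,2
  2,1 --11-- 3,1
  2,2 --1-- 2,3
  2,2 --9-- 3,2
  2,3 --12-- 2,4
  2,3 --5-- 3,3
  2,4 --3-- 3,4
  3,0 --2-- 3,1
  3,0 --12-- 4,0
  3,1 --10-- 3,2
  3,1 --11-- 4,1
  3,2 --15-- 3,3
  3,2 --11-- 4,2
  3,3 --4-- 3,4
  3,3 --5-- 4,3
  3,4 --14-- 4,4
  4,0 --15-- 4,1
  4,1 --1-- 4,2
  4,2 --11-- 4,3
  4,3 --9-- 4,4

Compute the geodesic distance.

Shortest path: 4,1 → 3,1 → 2,1 → 2,0 → 1,0 → 0,0, total weight = 32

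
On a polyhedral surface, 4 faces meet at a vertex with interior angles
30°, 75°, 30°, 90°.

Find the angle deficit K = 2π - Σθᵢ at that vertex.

Sum of angles = 225°. K = 360° - 225° = 135° = 3π/4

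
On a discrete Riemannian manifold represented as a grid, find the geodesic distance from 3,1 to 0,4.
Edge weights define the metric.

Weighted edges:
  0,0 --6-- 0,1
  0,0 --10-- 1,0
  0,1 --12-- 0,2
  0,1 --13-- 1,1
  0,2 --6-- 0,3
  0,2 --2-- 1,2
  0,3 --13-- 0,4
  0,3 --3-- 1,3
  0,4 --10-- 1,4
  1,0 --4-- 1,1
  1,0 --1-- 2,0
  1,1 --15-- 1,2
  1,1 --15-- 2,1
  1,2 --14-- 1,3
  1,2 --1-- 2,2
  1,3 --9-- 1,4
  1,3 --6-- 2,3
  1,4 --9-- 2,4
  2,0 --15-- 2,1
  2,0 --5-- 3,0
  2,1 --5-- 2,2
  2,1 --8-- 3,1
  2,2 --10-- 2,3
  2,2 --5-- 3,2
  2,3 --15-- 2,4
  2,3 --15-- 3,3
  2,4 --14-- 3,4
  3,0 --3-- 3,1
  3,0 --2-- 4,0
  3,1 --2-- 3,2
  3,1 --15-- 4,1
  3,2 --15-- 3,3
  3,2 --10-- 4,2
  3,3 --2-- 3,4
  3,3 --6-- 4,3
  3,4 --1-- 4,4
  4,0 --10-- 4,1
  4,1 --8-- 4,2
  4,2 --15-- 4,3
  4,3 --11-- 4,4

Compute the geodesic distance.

Shortest path: 3,1 → 3,2 → 2,2 → 1,2 → 0,2 → 0,3 → 0,4, total weight = 29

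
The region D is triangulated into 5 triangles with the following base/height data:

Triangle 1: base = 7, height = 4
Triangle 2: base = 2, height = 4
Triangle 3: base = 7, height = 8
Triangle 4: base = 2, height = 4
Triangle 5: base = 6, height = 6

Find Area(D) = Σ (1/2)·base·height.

(1/2)×7×4 + (1/2)×2×4 + (1/2)×7×8 + (1/2)×2×4 + (1/2)×6×6 = 68.0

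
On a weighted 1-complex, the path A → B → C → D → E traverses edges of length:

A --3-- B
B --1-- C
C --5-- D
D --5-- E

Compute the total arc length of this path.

Arc length = 3 + 1 + 5 + 5 = 14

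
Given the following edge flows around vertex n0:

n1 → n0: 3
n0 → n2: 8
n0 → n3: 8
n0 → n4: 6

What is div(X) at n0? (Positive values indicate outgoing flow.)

Divergence = sum of outgoing flows = (-3) + 8 + 8 + 6 = 19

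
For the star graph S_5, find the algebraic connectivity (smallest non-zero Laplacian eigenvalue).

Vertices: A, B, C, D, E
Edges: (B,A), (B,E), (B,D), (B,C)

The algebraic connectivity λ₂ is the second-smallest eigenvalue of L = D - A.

The star S_5 is the complete bipartite graph K_{1,4} (one hub of degree 4, 4 leaves of degree 1). The Laplacian spectrum of K_{p,q} is 0, p (multiplicity q−1), q (multiplicity p−1), p+q. With p = 1, q = 4: 0 once, 1 with multiplicity 3, and 5 once. (Check: trace L = sum of degrees = 8 = 3·1 + 5.)
Laplacian eigenvalues: [0.0, 1.0, 1.0, 1.0, 5.0]. Algebraic connectivity (smallest non-zero eigenvalue) = 1.0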